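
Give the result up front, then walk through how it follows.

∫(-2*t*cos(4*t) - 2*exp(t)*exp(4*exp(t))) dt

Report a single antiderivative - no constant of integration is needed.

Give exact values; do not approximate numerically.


The answer is -t*sin(4*t)/2 - exp(4*exp(t))/2 - cos(4*t)/8.
Step 1. Rewrite: now ∫(-2*t*cos(4*t)) dt + ∫(-2*exp(t)*exp(4*exp(t))) dt.
Step 2. Integrate ∫(-2*t*cos(4*t)) dt by parts with u = t, dv = (-2*cos(4*t)) dt, so v = -sin(4*t)/2: now -t*sin(4*t)/2 + ∫(-2*exp(t)*exp(4*exp(t))) dt + ∫(sin(4*t)/2) dt.
Step 3. Evaluate the standard form: now -t*sin(4*t)/2 - cos(4*t)/8 + ∫(-2*exp(t)*exp(4*exp(t))) dt.
Step 4. Substitute u = exp(t), turning ∫(-2*exp(t)*exp(4*exp(t))) dt into ∫(-2*exp(4*u)) du: now -t*sin(4*t)/2 - cos(4*t)/8 + ∫(-2*exp(4*u)) du.
Step 5. Evaluate the standard form: now -t*sin(4*t)/2 - exp(4*u)/2 - cos(4*t)/8.
Step 6. Substitute back u = exp(t): now -t*sin(4*t)/2 - exp(4*exp(t))/2 - cos(4*t)/8.
Answer: -t*sin(4*t)/2 - exp(4*exp(t))/2 - cos(4*t)/8.


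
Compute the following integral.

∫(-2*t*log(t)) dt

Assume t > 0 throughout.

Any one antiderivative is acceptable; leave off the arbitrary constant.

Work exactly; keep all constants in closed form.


Answer: -t**2*log(t) + t**2/2.


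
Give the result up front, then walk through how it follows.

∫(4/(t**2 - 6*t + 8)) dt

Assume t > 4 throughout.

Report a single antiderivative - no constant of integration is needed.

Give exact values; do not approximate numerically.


The answer is 2*log(t - 4) - 2*log(t - 2).
Step 1. Decompose ∫(4/(t**2 - 6*t + 8)) dt by partial fractions, 4/(t**2 - 6*t + 8) = -2/(t - 2) + 2/(t - 4): now ∫(2/(t - 4)) dt + ∫(-2/(t - 2)) dt.
Step 2. Evaluate the standard form [assuming t > 2]: now -2*log(t - 2) + ∫(2/(t - 4)) dt.
Step 3. Evaluate the standard form [assuming t > 4]: now 2*log(t - 4) - 2*log(t - 2).
Answer: 2*log(t - 4) - 2*log(t - 2).


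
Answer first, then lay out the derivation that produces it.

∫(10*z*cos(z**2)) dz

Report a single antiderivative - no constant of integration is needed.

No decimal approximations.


The answer is 5*sin(z**2).
Step 1. Substitute u = z**2, turning ∫(10*z*cos(z**2)) dz into ∫(5*cos(u)) du: now ∫(5*cos(u)) du.
Step 2. Evaluate the standard form: now 5*sin(u).
Step 3. Substitute back u = z**2: now 5*sin(z**2).
Answer: 5*sin(z**2).


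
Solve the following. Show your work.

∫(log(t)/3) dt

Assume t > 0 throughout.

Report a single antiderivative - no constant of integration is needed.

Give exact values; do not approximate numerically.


Step 1. Integrate ∫(log(t)/3) dt by parts with u = log(t), dv = (1/3) dt, so v = t/3 [assuming t > 0]: now t*log(t)/3 + ∫(-1/3) dt.
Step 2. Evaluate the standard form: now t*log(t)/3 - t/3.
Answer: t*log(t)/3 - t/3.


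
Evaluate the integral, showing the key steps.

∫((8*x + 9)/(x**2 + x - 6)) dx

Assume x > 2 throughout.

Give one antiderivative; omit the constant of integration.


Step 1. Decompose ∫((8*x + 9)/(x**2 + x - 6)) dx by partial fractions, (8*x + 9)/(x**2 + x - 6) = 3/(x + 3) + 5/(x - 2): now ∫(5/(x - 2)) dx + ∫(3/(x + 3)) dx.
Step 2. Evaluate the standard form [assuming x > 2]: now 5*log(x - 2) + ∫(3/(x + 3)) dx.
Step 3. Evaluate the standard form [assuming x > -3]: now 5*log(x - 2) + 3*log(x + 3).
Answer: 5*log(x - 2) + 3*log(x + 3).


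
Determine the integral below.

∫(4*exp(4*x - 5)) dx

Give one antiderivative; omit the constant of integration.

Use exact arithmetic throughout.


Answer: exp(4*x - 5).


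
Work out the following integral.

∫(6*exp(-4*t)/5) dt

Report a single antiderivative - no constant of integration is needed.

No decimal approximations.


Answer: -3*exp(-4*t)/10.


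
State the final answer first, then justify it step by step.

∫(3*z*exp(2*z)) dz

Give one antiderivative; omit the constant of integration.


The answer is 3*z*exp(2*z)/2 - 3*exp(2*z)/4.
Step 1. Integrate ∫(3*z*exp(2*z)) dz by parts with u = z, dv = (3*exp(2*z)) dz, so v = 3*exp(2*z)/2: now 3*z*exp(2*z)/2 + ∫(-3*exp(2*z)/2) dz.
Step 2. Evaluate the standard form: now 3*z*exp(2*z)/2 - 3*exp(2*z)/4.
Answer: 3*z*exp(2*z)/2 - 3*exp(2*z)/4.


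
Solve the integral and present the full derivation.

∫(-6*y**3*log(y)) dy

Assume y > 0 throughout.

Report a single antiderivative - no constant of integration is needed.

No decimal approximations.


Step 1. Integrate ∫(-6*y**3*log(y)) dy by parts with u = log(y), dv = (-6*y**3) dy, so v = -3*y**4/2 [assuming y > 0]: now -3*y**4*log(y)/2 + ∫(3*y**3/2) dy.
Step 2. Evaluate the standard form: now -3*y**4*log(y)/2 + 3*y**4/8.
Answer: -3*y**4*log(y)/2 + 3*y**4/8.


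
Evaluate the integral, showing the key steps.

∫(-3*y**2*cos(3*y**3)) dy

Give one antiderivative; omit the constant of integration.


Step 1. Substitute u = y**3, turning ∫(-3*y**2*cos(3*y**3)) dy into ∫(-cos(3*u)) du: now ∫(-cos(3*u)) du.
Step 2. Evaluate the standard form: now -sin(3*u)/3.
Step 3. Substitute back u = y**3: now -sin(3*y**3)/3.
Answer: -sin(3*y**3)/3.


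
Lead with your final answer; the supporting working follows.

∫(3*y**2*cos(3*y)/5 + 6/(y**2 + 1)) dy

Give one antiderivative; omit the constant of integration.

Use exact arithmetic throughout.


The answer is y**2*sin(3*y)/5 + 2*y*cos(3*y)/15 - 2*sin(3*y)/45 + 6*atan(y).
Step 1. Rewrite: now ∫(3*y**2*cos(3*y)/5) dy + ∫(6/(y**2 + 1)) dy.
Step 2. Evaluate the standard form: now 6*atan(y) + ∫(3*y**2*cos(3*y)/5) dy.
Step 3. Integrate ∫(3*y**2*cos(3*y)/5) dy by parts with u = y**2, dv = (3*cos(3*y)/5) dy, so v = sin(3*y)/5: now y**2*sin(3*y)/5 + 6*atan(y) + ∫(-2*y*sin(3*y)/5) dy.
Step 4. Integrate ∫(-2*y*sin(3*y)/5) dy by parts with u = y, dv = (-2*sin(3*y)/5) dy, so v = 2*cos(3*y)/15: now y**2*sin(3*y)/5 + 2*y*cos(3*y)/15 + 6*atan(y) + ∫(-2*cos(3*y)/15) dy.
Step 5. Evaluate the standard form: now y**2*sin(3*y)/5 + 2*y*cos(3*y)/15 - 2*sin(3*y)/45 + 6*atan(y).
Answer: y**2*sin(3*y)/5 + 2*y*cos(3*y)/15 - 2*sin(3*y)/45 + 6*atan(y).


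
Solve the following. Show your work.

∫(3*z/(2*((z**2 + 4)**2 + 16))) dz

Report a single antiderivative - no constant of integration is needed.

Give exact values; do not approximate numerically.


Step 1. Substitute u = z**2 + 4, turning ∫(3*z/(2*((z**2 + 4)**2 + 16))) dz into ∫(3/(4*(u**2 + 16))) du: now ∫(3/(4*(u**2 + 16))) du.
Step 2. Evaluate the standard form: now 3*atan(u/4)/16.
Step 3. Substitute back u = z**2 + 4: now 3*atan(z**2/4 + 1)/16.
Answer: 3*atan(z**2/4 + 1)/16.


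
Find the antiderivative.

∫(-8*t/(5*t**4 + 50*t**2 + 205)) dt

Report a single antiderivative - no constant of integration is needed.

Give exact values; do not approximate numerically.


Answer: -atan(t**2/4 + 5/4)/5.


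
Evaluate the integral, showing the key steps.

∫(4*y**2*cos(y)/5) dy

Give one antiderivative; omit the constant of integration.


Step 1. Integrate ∫(4*y**2*cos(y)/5) dy by parts with u = y**2, dv = (4*cos(y)/5) dy, so v = 4*sin(y)/5: now 4*y**2*sin(y)/5 + ∫(-8*y*sin(y)/5) dy.
Step 2. Integrate ∫(-8*y*sin(y)/5) dy by parts with u = y, dv = (-8*sin(y)/5) dy, so v = 8*cos(y)/5: now 4*y**2*sin(y)/5 + 8*y*cos(y)/5 + ∫(-8*cos(y)/5) dy.
Step 3. Evaluate the standard form: now 4*y**2*sin(y)/5 + 8*y*cos(y)/5 - 8*sin(y)/5.
Answer: 4*y**2*sin(y)/5 + 8*y*cos(y)/5 - 8*sin(y)/5.


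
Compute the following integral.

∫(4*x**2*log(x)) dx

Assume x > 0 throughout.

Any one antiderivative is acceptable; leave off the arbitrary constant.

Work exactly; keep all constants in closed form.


Answer: 4*x**3*log(x)/3 - 4*x**3/9.


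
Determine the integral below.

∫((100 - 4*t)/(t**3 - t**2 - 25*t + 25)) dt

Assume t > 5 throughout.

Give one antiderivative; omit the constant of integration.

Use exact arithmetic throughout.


Answer: 2*log(t - 5) - 4*log(t - 1) + 2*log(t + 5).


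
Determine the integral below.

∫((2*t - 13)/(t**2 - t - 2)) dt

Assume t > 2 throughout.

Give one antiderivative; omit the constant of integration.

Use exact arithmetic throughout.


Answer: -3*log(t - 2) + 5*log(t + 1).


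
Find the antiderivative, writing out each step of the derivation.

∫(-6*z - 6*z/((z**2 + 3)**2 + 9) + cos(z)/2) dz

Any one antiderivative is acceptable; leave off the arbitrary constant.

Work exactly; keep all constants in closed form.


Step 1. Rewrite: now ∫(-6*z) dz + ∫(-6*z/((z**2 + 3)**2 + 9)) dz + ∫(cos(z)/2) dz.
Step 2. Evaluate the standard form: now sin(z)/2 + ∫(-6*z) dz + ∫(-6*z/((z**2 + 3)**2 + 9)) dz.
Step 3. Substitute u = z**2 + 3, turning ∫(-6*z/((z**2 + 3)**2 + 9)) dz into ∫(-3/(u**2 + 9)) du: now sin(z)/2 + ∫(-6*z) dz + ∫(-3/(u**2 + 9)) du.
Step 4. Evaluate the standard form: now sin(z)/2 - atan(u/3) + ∫(-6*z) dz.
Step 5. Substitute back u = z**2 + 3: now sin(z)/2 - atan(z**2/3 + 1) + ∫(-6*z) dz.
Step 6. Evaluate the standard form: now -3*z**2 + sin(z)/2 - atan(z**2/3 + 1).
Answer: -3*z**2 + sin(z)/2 - atan(z**2/3 + 1).


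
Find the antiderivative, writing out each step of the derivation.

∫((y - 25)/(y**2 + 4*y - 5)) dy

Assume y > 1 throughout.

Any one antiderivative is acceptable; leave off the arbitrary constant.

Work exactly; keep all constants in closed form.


Step 1. Decompose ∫((y - 25)/(y**2 + 4*y - 5)) dy by partial fractions, (y - 25)/(y**2 + 4*y - 5) = 5/(y + 5) - 4/(y - 1): now ∫(-4/(y - 1)) dy + ∫(5/(y + 5)) dy.
Step 2. Evaluate the standard form [assuming y > 1]: now -4*log(y - 1) + ∫(5/(y + 5)) dy.
Step 3. Evaluate the standard form [assuming y > -5]: now -4*log(y - 1) + 5*log(y + 5).
Answer: -4*log(y - 1) + 5*log(y + 5).


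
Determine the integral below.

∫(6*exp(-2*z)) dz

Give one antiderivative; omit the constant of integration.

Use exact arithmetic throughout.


Answer: -3*exp(-2*z).


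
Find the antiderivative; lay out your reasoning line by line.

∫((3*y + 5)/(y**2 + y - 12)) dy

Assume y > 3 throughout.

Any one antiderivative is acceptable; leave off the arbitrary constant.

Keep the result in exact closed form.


Step 1. Decompose ∫((3*y + 5)/(y**2 + y - 12)) dy by partial fractions, (3*y + 5)/(y**2 + y - 12) = 1/(y + 4) + 2/(y - 3): now ∫(2/(y - 3)) dy + ∫(1/(y + 4)) dy.
Step 2. Evaluate the standard form [assuming y > -4]: now log(y + 4) + ∫(2/(y - 3)) dy.
Step 3. Evaluate the standard form [assuming y > 3]: now 2*log(y - 3) + log(y + 4).
Answer: 2*log(y - 3) + log(y + 4).


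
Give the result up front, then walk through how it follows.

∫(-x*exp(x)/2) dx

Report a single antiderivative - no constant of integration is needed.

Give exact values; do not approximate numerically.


The answer is -x*exp(x)/2 + exp(x)/2.
Step 1. Integrate ∫(-x*exp(x)/2) dx by parts with u = x, dv = (-exp(x)/2) dx, so v = -exp(x)/2: now -x*exp(x)/2 + ∫(exp(x)/2) dx.
Step 2. Evaluate the standard form: now -x*exp(x)/2 + exp(x)/2.
Answer: -x*exp(x)/2 + exp(x)/2.


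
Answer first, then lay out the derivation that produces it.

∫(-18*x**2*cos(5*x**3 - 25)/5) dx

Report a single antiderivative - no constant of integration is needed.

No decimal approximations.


The answer is -6*sin(5*x**3 - 25)/25.
Step 1. Substitute u = x**3 - 5, turning ∫(-18*x**2*cos(5*x**3 - 25)/5) dx into ∫(-6*cos(5*u)/5) du: now ∫(-6*cos(5*u)/5) du.
Step 2. Evaluate the standard form: now -6*sin(5*u)/25.
Step 3. Substitute back u = x**3 - 5: now -6*sin(5*x**3 - 25)/25.
Answer: -6*sin(5*x**3 - 25)/25.


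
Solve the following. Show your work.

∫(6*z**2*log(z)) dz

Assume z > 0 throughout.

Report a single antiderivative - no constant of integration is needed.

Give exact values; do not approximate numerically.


Step 1. Integrate ∫(6*z**2*log(z)) dz by parts with u = log(z), dv = (6*z**2) dz, so v = 2*z**3 [assuming z > 0]: now 2*z**3*log(z) + ∫(-2*z**2) dz.
Step 2. Evaluate the standard form: now 2*z**3*log(z) - 2*z**3/3.
Answer: 2*z**3*log(z) - 2*z**3/3.


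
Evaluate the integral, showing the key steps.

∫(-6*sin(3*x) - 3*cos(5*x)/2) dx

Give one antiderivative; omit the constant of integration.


Step 1. Rewrite: now ∫(-6*sin(3*x)) dx + ∫(-3*cos(5*x)/2) dx.
Step 2. Evaluate the standard form: now 2*cos(3*x) + ∫(-3*cos(5*x)/2) dx.
Step 3. Evaluate the standard form: now -3*sin(5*x)/10 + 2*cos(3*x).
Answer: -3*sin(5*x)/10 + 2*cos(3*x).


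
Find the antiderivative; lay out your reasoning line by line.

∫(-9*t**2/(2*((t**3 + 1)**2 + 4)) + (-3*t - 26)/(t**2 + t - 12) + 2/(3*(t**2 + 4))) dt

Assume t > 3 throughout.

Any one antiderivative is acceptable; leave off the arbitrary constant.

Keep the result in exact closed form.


Step 1. Rewrite: now ∫(-9*t**2/(2*((t**3 + 1)**2 + 4))) dt + ∫((-3*t - 26)/(t**2 + t - 12)) dt + ∫(2/(3*(t**2 + 4))) dt.
Step 2. Decompose ∫((-3*t - 26)/(t**2 + t - 12)) dt by partial fractions, (-3*t - 26)/(t**2 + t - 12) = 2/(t + 4) - 5/(t - 3): now ∫(-9*t**2/(2*((t**3 + 1)**2 + 4))) dt + ∫(-5/(t - 3)) dt + ∫(2/(t + 4)) dt + ∫(2/(3*(t**2 + 4))) dt.
Step 3. Evaluate the standard form [assuming t > 3]: now -5*log(t - 3) + ∫(-9*t**2/(2*((t**3 + 1)**2 + 4))) dt + ∫(2/(t + 4)) dt + ∫(2/(3*(t**2 + 4))) dt.
Step 4. Evaluate the standard form [assuming t > -4]: now -5*log(t - 3) + 2*log(t + 4) + ∫(-9*t**2/(2*((t**3 + 1)**2 + 4))) dt + ∫(2/(3*(t**2 + 4))) dt.
Step 5. Evaluate the standard form: now -5*log(t - 3) + 2*log(t + 4) + atan(t/2)/3 + ∫(-9*t**2/(2*((t**3 + 1)**2 + 4))) dt.
Step 6. Substitute u = t**3 + 1, turning ∫(-9*t**2/(2*((t**3 + 1)**2 + 4))) dt into ∫(-3/(2*(u**2 + 4))) du: now -5*log(t - 3) + 2*log(t + 4) + atan(t/2)/3 + ∫(-3/(2*(u**2 + 4))) du.
Step 7. Evaluate the standard form: now -5*log(t - 3) + 2*log(t + 4) + atan(t/2)/3 - 3*atan(u/2)/4.
Step 8. Substitute back u = t**3 + 1: now -5*log(t - 3) + 2*log(t + 4) + atan(t/2)/3 - 3*atan(t**3/2 + 1/2)/4.
Answer: -5*log(t - 3) + 2*log(t + 4) + atan(t/2)/3 - 3*atan(t**3/2 + 1/2)/4.


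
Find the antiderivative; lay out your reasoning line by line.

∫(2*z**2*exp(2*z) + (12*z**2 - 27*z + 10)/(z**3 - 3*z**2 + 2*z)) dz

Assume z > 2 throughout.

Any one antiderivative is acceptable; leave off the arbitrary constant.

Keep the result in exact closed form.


Step 1. Rewrite: now ∫(2*z**2*exp(2*z)) dz + ∫((12*z**2 - 27*z + 10)/(z**3 - 3*z**2 + 2*z)) dz.
Step 2. Decompose ∫((12*z**2 - 27*z + 10)/(z**3 - 3*z**2 + 2*z)) dz by partial fractions, (12*z**2 - 27*z + 10)/(z**3 - 3*z**2 + 2*z) = 5/(z - 1) + 2/(z - 2) + 5/z: now ∫(5/z) dz + ∫(2*z**2*exp(2*z)) dz + ∫(2/(z - 2)) dz + ∫(5/(z - 1)) dz.
Step 3. Evaluate the standard form [assuming z > 0]: now 5*log(z) + ∫(2*z**2*exp(2*z)) dz + ∫(2/(z - 2)) dz + ∫(5/(z - 1)) dz.
Step 4. Evaluate the standard form [assuming z > 1]: now 5*log(z) + 5*log(z - 1) + ∫(2*z**2*exp(2*z)) dz + ∫(2/(z - 2)) dz.
Step 5. Evaluate the standard form [assuming z > 2]: now 5*log(z) + 2*log(z - 2) + 5*log(z - 1) + ∫(2*z**2*exp(2*z)) dz.
Step 6. Integrate ∫(2*z**2*exp(2*z)) dz by parts with u = z**2, dv = (2*exp(2*z)) dz, so v = exp(2*z): now z**2*exp(2*z) + 5*log(z) + 2*log(z - 2) + 5*log(z - 1) + ∫(-2*z*exp(2*z)) dz.
Step 7. Integrate ∫(-2*z*exp(2*z)) dz by parts with u = z, dv = (-2*exp(2*z)) dz, so v = -exp(2*z): now z**2*exp(2*z) - z*exp(2*z) + 5*log(z) + 2*log(z - 2) + 5*log(z - 1) + ∫(exp(2*z)) dz.
Step 8. Evaluate the standard form: now z**2*exp(2*z) - z*exp(2*z) + exp(2*z)/2 + 5*log(z) + 2*log(z - 2) + 5*log(z - 1).
Answer: z**2*exp(2*z) - z*exp(2*z) + exp(2*z)/2 + 5*log(z) + 2*log(z - 2) + 5*log(z - 1).


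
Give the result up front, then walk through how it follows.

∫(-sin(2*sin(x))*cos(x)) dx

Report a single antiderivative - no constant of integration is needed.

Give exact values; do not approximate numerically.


The answer is cos(2*sin(x))/2.
Step 1. Substitute u = sin(x), turning ∫(-sin(2*sin(x))*cos(x)) dx into ∫(-sin(2*u)) du: now ∫(-sin(2*u)) du.
Step 2. Evaluate the standard form: now cos(2*u)/2.
Step 3. Substitute back u = sin(x): now cos(2*sin(x))/2.
Answer: cos(2*sin(x))/2.


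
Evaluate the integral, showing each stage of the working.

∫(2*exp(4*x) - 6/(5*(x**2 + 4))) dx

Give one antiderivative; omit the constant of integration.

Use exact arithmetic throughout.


Step 1. Rewrite: now ∫(-6/(5*(x**2 + 4))) dx + ∫(2*exp(4*x)) dx.
Step 2. Evaluate the standard form: now exp(4*x)/2 + ∫(-6/(5*(x**2 + 4))) dx.
Step 3. Evaluate the standard form: now exp(4*x)/2 - 3*atan(x/2)/5.
Answer: exp(4*x)/2 - 3*atan(x/2)/5.


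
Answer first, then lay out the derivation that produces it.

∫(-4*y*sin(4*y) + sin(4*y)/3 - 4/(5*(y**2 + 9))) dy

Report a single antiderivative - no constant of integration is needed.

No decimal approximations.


The answer is y*cos(4*y) - sin(4*y)/4 - cos(4*y)/12 - 4*atan(y/3)/15.
Step 1. Rewrite: now ∫(-4*y*sin(4*y)) dy + ∫(-4/(5*(y**2 + 9))) dy + ∫(sin(4*y)/3) dy.
Step 2. Integrate ∫(-4*y*sin(4*y)) dy by parts with u = y, dv = (-4*sin(4*y)) dy, so v = cos(4*y): now y*cos(4*y) + ∫(-4/(5*(y**2 + 9))) dy + ∫(sin(4*y)/3) dy + ∫(-cos(4*y)) dy.
Step 3. Evaluate the standard form: now y*cos(4*y) - sin(4*y)/4 + ∫(-4/(5*(y**2 + 9))) dy + ∫(sin(4*y)/3) dy.
Step 4. Evaluate the standard form: now y*cos(4*y) - sin(4*y)/4 - 4*atan(y/3)/15 + ∫(sin(4*y)/3) dy.
Step 5. Evaluate the standard form: now y*cos(4*y) - sin(4*y)/4 - cos(4*y)/12 - 4*atan(y/3)/15.
Answer: y*cos(4*y) - sin(4*y)/4 - cos(4*y)/12 - 4*atan(y/3)/15.


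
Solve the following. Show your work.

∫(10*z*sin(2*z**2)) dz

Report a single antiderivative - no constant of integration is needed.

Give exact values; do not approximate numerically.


Step 1. Substitute u = z**2, turning ∫(10*z*sin(2*z**2)) dz into ∫(5*sin(2*u)) du: now ∫(5*sin(2*u)) du.
Step 2. Evaluate the standard form: now -5*cos(2*u)/2.
Step 3. Substitute back u = z**2: now -5*cos(2*z**2)/2.
Answer: -5*cos(2*z**2)/2.


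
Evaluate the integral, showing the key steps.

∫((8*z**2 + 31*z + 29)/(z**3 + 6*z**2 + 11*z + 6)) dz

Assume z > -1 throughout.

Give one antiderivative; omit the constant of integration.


Step 1. Decompose ∫((8*z**2 + 31*z + 29)/(z**3 + 6*z**2 + 11*z + 6)) dz by partial fractions, (8*z**2 + 31*z + 29)/(z**3 + 6*z**2 + 11*z + 6) = 4/(z + 3) + 1/(z + 2) + 3/(z + 1): now ∫(3/(z + 1)) dz + ∫(1/(z + 2)) dz + ∫(4/(z + 3)) dz.
Step 2. Evaluate the standard form [assuming z > -3]: now 4*log(z + 3) + ∫(3/(z + 1)) dz + ∫(1/(z + 2)) dz.
Step 3. Evaluate the standard form [assuming z > -1]: now 3*log(z + 1) + 4*log(z + 3) + ∫(1/(z + 2)) dz.
Step 4. Evaluate the standard form [assuming z > -2]: now 3*log(z + 1) + log(z + 2) + 4*log(z + 3).
Answer: 3*log(z + 1) + log(z + 2) + 4*log(z + 3).


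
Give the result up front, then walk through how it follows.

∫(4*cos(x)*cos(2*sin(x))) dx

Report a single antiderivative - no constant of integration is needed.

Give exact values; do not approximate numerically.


The answer is 2*sin(2*sin(x)).
Step 1. Substitute u = sin(x), turning ∫(4*cos(x)*cos(2*sin(x))) dx into ∫(4*cos(2*u)) du: now ∫(4*cos(2*u)) du.
Step 2. Evaluate the standard form: now 2*sin(2*u).
Step 3. Substitute back u = sin(x): now 2*sin(2*sin(x)).
Answer: 2*sin(2*sin(x)).


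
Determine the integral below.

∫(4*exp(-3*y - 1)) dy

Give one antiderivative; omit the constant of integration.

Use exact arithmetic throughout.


Answer: -4*exp(-3*y - 1)/3.


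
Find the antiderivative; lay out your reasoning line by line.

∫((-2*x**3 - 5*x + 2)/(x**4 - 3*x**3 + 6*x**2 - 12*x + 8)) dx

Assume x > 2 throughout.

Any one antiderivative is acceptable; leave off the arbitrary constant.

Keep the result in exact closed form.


Step 1. Decompose ∫((-2*x**3 - 5*x + 2)/(x**4 - 3*x**3 + 6*x**2 - 12*x + 8)) dx by partial fractions, (-2*x**3 - 5*x + 2)/(x**4 - 3*x**3 + 6*x**2 - 12*x + 8) = -1/(x**2 + 4) + 1/(x - 1) - 3/(x - 2): now ∫(-3/(x - 2)) dx + ∫(1/(x - 1)) dx + ∫(-1/(x**2 + 4)) dx.
Step 2. Evaluate the standard form [assuming x > 2]: now -3*log(x - 2) + ∫(1/(x - 1)) dx + ∫(-1/(x**2 + 4)) dx.
Step 3. Evaluate the standard form [assuming x > 1]: now -3*log(x - 2) + log(x - 1) + ∫(-1/(x**2 + 4)) dx.
Step 4. Evaluate the standard form: now -3*log(x - 2) + log(x - 1) - atan(x/2)/2.
Answer: -3*log(x - 2) + log(x - 1) - atan(x/2)/2.


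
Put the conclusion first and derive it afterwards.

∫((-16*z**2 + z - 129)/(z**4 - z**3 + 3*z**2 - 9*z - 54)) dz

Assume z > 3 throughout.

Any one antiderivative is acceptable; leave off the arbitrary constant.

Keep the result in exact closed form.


The answer is -3*log(z - 3) + 3*log(z + 2) - atan(z/3)/3.
Step 1. Decompose ∫((-16*z**2 + z - 129)/(z**4 - z**3 + 3*z**2 - 9*z - 54)) dz by partial fractions, (-16*z**2 + z - 129)/(z**4 - z**3 + 3*z**2 - 9*z - 54) = -1/(z**2 + 9) + 3/(z + 2) - 3/(z - 3): now ∫(-3/(z - 3)) dz + ∫(3/(z + 2)) dz + ∫(-1/(z**2 + 9)) dz.
Step 2. Evaluate the standard form [assuming z > 3]: now -3*log(z - 3) + ∫(3/(z + 2)) dz + ∫(-1/(z**2 + 9)) dz.
Step 3. Evaluate the standard form [assuming z > -2]: now -3*log(z - 3) + 3*log(z + 2) + ∫(-1/(z**2 + 9)) dz.
Step 4. Evaluate the standard form: now -3*log(z - 3) + 3*log(z + 2) - atan(z/3)/3.
Answer: -3*log(z - 3) + 3*log(z + 2) - atan(z/3)/3.


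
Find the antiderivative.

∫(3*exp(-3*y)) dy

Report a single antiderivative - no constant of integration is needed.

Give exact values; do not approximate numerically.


Answer: -exp(-3*y).


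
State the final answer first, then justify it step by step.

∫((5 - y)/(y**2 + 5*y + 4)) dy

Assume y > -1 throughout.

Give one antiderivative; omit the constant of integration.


The answer is 2*log(y + 1) - 3*log(y + 4).
Step 1. Decompose ∫((5 - y)/(y**2 + 5*y + 4)) dy by partial fractions, (5 - y)/(y**2 + 5*y + 4) = -3/(y + 4) + 2/(y + 1): now ∫(2/(y + 1)) dy + ∫(-3/(y + 4)) dy.
Step 2. Evaluate the standard form [assuming y > -4]: now -3*log(y + 4) + ∫(2/(y + 1)) dy.
Step 3. Evaluate the standard form [assuming y > -1]: now 2*log(y + 1) - 3*log(y + 4).
Answer: 2*log(y + 1) - 3*log(y + 4).


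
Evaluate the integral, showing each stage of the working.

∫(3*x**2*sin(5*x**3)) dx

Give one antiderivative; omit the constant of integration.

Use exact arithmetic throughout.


Step 1. Substitute u = x**3, turning ∫(3*x**2*sin(5*x**3)) dx into ∫(sin(5*u)) du: now ∫(sin(5*u)) du.
Step 2. Evaluate the standard form: now -cos(5*u)/5.
Step 3. Substitute back u = x**3: now -cos(5*x**3)/5.
Answer: -cos(5*x**3)/5.


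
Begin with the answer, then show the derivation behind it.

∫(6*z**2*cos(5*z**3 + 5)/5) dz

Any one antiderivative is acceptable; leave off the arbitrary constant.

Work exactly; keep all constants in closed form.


The answer is 2*sin(5*z**3 + 5)/25.
Step 1. Substitute u = z**3 + 1, turning ∫(6*z**2*cos(5*z**3 + 5)/5) dz into ∫(2*cos(5*u)/5) du: now ∫(2*cos(5*u)/5) du.
Step 2. Evaluate the standard form: now 2*sin(5*u)/25.
Step 3. Substitute back u = z**3 + 1: now 2*sin(5*z**3 + 5)/25.
Answer: 2*sin(5*z**3 + 5)/25.


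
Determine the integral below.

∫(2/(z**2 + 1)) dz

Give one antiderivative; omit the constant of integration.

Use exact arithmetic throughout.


Answer: 2*atan(z).


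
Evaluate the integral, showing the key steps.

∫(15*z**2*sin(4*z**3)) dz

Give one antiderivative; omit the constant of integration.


Step 1. Substitute u = z**3, turning ∫(15*z**2*sin(4*z**3)) dz into ∫(5*sin(4*u)) du: now ∫(5*sin(4*u)) du.
Step 2. Evaluate the standard form: now -5*cos(4*u)/4.
Step 3. Substitute back u = z**3: now -5*cos(4*z**3)/4.
Answer: -5*cos(4*z**3)/4.


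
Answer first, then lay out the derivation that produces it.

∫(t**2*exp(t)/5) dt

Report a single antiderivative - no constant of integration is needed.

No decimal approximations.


The answer is t**2*exp(t)/5 - 2*t*exp(t)/5 + 2*exp(t)/5.
Step 1. Integrate ∫(t**2*exp(t)/5) dt by parts with u = t**2, dv = (exp(t)/5) dt, so v = exp(t)/5: now t**2*exp(t)/5 + ∫(-2*t*exp(t)/5) dt.
Step 2. Integrate ∫(-2*t*exp(t)/5) dt by parts with u = t, dv = (-2*exp(t)/5) dt, so v = -2*exp(t)/5: now t**2*exp(t)/5 - 2*t*exp(t)/5 + ∫(2*exp(t)/5) dt.
Step 3. Evaluate the standard form: now t**2*exp(t)/5 - 2*t*exp(t)/5 + 2*exp(t)/5.
Answer: t**2*exp(t)/5 - 2*t*exp(t)/5 + 2*exp(t)/5.


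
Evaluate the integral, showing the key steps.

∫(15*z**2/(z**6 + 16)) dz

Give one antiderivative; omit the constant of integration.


Step 1. Substitute u = z**3, turning ∫(15*z**2/(z**6 + 16)) dz into ∫(5/(u**2 + 16)) du: now ∫(5/(u**2 + 16)) du.
Step 2. Evaluate the standard form: now 5*atan(u/4)/4.
Step 3. Substitute back u = z**3: now 5*atan(z**3/4)/4.
Answer: 5*atan(z**3/4)/4.


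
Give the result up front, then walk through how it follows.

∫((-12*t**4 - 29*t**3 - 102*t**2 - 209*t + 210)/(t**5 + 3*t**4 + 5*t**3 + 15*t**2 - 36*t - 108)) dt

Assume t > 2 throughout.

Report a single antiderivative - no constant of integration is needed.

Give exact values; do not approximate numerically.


The answer is -4*log(t - 2) - 5*log(t + 2) - 3*log(t + 3) - 4*atan(t/3)/3.
Step 1. Decompose ∫((-12*t**4 - 29*t**3 - 102*t**2 - 209*t + 210)/(t**5 + 3*t**4 + 5*t**3 + 15*t**2 - 36*t - 108)) dt by partial fractions, (-12*t**4 - 29*t**3 - 102*t**2 - 209*t + 210)/(t**5 + 3*t**4 + 5*t**3 + 15*t**2 - 36*t - 108) = -4/(t**2 + 9) - 3/(t + 3) - 5/(t + 2) - 4/(t - 2): now ∫(-4/(t - 2)) dt + ∫(-5/(t + 2)) dt + ∫(-3/(t + 3)) dt + ∫(-4/(t**2 + 9)) dt.
Step 2. Evaluate the standard form [assuming t > -3]: now -3*log(t + 3) + ∫(-4/(t - 2)) dt + ∫(-5/(t + 2)) dt + ∫(-4/(t**2 + 9)) dt.
Step 3. Evaluate the standard form [assuming t > -2]: now -5*log(t + 2) - 3*log(t + 3) + ∫(-4/(t - 2)) dt + ∫(-4/(t**2 + 9)) dt.
Step 4. Evaluate the standard form [assuming t > 2]: now -4*log(t - 2) - 5*log(t + 2) - 3*log(t + 3) + ∫(-4/(t**2 + 9)) dt.
Step 5. Evaluate the standard form: now -4*log(t - 2) - 5*log(t + 2) - 3*log(t + 3) - 4*atan(t/3)/3.
Answer: -4*log(t - 2) - 5*log(t + 2) - 3*log(t + 3) - 4*atan(t/3)/3.


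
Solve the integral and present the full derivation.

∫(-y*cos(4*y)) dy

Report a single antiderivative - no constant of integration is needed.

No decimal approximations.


Step 1. Integrate ∫(-y*cos(4*y)) dy by parts with u = y, dv = (-cos(4*y)) dy, so v = -sin(4*y)/4: now -y*sin(4*y)/4 + ∫(sin(4*y)/4) dy.
Step 2. Evaluate the standard form: now -y*sin(4*y)/4 - cos(4*y)/16.
Answer: -y*sin(4*y)/4 - cos(4*y)/16.


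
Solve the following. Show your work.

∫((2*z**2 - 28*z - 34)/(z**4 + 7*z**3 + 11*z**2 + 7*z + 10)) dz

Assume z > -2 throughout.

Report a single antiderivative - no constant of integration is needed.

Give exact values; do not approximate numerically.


Step 1. Decompose ∫((2*z**2 - 28*z - 34)/(z**4 + 7*z**3 + 11*z**2 + 7*z + 10)) dz by partial fractions, (2*z**2 - 28*z - 34)/(z**4 + 7*z**3 + 11*z**2 + 7*z + 10) = -4/(z**2 + 1) - 2/(z + 5) + 2/(z + 2): now ∫(2/(z + 2)) dz + ∫(-2/(z + 5)) dz + ∫(-4/(z**2 + 1)) dz.
Step 2. Evaluate the standard form [assuming z > -5]: now -2*log(z + 5) + ∫(2/(z + 2)) dz + ∫(-4/(z**2 + 1)) dz.
Step 3. Evaluate the standard form [assuming z > -2]: now 2*log(z + 2) - 2*log(z + 5) + ∫(-4/(z**2 + 1)) dz.
Step 4. Evaluate the standard form: now 2*log(z + 2) - 2*log(z + 5) - 4*atan(z).
Answer: 2*log(z + 2) - 2*log(z + 5) - 4*atan(z).


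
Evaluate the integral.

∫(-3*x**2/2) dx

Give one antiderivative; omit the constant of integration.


Answer: -x**3/2.


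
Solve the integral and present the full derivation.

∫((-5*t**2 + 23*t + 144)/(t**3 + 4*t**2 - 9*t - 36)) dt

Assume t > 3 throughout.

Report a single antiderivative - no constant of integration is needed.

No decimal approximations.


Step 1. Decompose ∫((-5*t**2 + 23*t + 144)/(t**3 + 4*t**2 - 9*t - 36)) dt by partial fractions, (-5*t**2 + 23*t + 144)/(t**3 + 4*t**2 - 9*t - 36) = -4/(t + 4) - 5/(t + 3) + 4/(t - 3): now ∫(4/(t - 3)) dt + ∫(-5/(t + 3)) dt + ∫(-4/(t + 4)) dt.
Step 2. Evaluate the standard form [assuming t > -4]: now -4*log(t + 4) + ∫(4/(t - 3)) dt + ∫(-5/(t + 3)) dt.
Step 3. Evaluate the standard form [assuming t > 3]: now 4*log(t - 3) - 4*log(t + 4) + ∫(-5/(t + 3)) dt.
Step 4. Evaluate the standard form [assuming t > -3]: now 4*log(t - 3) - 5*log(t + 3) - 4*log(t + 4).
Answer: 4*log(t - 3) - 5*log(t + 3) - 4*log(t + 4).


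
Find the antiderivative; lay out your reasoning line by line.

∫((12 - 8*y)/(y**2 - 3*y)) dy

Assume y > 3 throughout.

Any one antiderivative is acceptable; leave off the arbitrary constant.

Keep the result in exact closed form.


Step 1. Decompose ∫((12 - 8*y)/(y**2 - 3*y)) dy by partial fractions, (12 - 8*y)/(y**2 - 3*y) = -4/(y - 3) - 4/y: now ∫(-4/y) dy + ∫(-4/(y - 3)) dy.
Step 2. Evaluate the standard form [assuming y > 3]: now -4*log(y - 3) + ∫(-4/y) dy.
Step 3. Evaluate the standard form [assuming y > 0]: now -4*log(y) - 4*log(y - 3).
Answer: -4*log(y) - 4*log(y - 3).


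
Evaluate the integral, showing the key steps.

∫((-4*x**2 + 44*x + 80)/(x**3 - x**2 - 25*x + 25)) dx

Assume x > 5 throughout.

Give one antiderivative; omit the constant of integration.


Step 1. Decompose ∫((-4*x**2 + 44*x + 80)/(x**3 - x**2 - 25*x + 25)) dx by partial fractions, (-4*x**2 + 44*x + 80)/(x**3 - x**2 - 25*x + 25) = -4/(x + 5) - 5/(x - 1) + 5/(x - 5): now ∫(5/(x - 5)) dx + ∫(-5/(x - 1)) dx + ∫(-4/(x + 5)) dx.
Step 2. Evaluate the standard form [assuming x > 1]: now -5*log(x - 1) + ∫(5/(x - 5)) dx + ∫(-4/(x + 5)) dx.
Step 3. Evaluate the standard form [assuming x > 5]: now 5*log(x - 5) - 5*log(x - 1) + ∫(-4/(x + 5)) dx.
Step 4. Evaluate the standard form [assuming x > -5]: now 5*log(x - 5) - 5*log(x - 1) - 4*log(x + 5).
Answer: 5*log(x - 5) - 5*log(x - 1) - 4*log(x + 5).


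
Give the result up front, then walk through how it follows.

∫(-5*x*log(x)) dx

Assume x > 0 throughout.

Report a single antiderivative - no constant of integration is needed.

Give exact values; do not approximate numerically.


The answer is -5*x**2*log(x)/2 + 5*x**2/4.
Step 1. Integrate ∫(-5*x*log(x)) dx by parts with u = log(x), dv = (-5*x) dx, so v = -5*x**2/2 [assuming x > 0]: now -5*x**2*log(x)/2 + ∫(5*x/2) dx.
Step 2. Evaluate the standard form: now -5*x**2*log(x)/2 + 5*x**2/4.
Answer: -5*x**2*log(x)/2 + 5*x**2/4.


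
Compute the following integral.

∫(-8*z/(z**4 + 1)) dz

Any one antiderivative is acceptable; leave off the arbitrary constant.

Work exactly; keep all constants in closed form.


Answer: -4*atan(z**2).


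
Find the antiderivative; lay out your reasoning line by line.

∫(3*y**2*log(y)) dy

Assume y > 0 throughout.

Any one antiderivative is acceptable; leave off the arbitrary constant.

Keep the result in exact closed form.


Step 1. Integrate ∫(3*y**2*log(y)) dy by parts with u = log(y), dv = (3*y**2) dy, so v = y**3 [assuming y > 0]: now y**3*log(y) + ∫(-y**2) dy.
Step 2. Evaluate the standard form: now y**3*log(y) - y**3/3.
Answer: y**3*log(y) - y**3/3.


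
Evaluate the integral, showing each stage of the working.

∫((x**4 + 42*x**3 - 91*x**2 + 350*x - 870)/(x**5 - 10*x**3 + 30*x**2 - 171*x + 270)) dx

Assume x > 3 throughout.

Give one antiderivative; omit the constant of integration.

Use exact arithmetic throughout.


Step 1. Decompose ∫((x**4 + 42*x**3 - 91*x**2 + 350*x - 870)/(x**5 - 10*x**3 + 30*x**2 - 171*x + 270)) dx by partial fractions, (x**4 + 42*x**3 - 91*x**2 + 350*x - 870)/(x**5 - 10*x**3 + 30*x**2 - 171*x + 270) = 1/(x**2 + 9) - 5/(x + 5) + 2/(x - 2) + 4/(x - 3): now ∫(4/(x - 3)) dx + ∫(2/(x - 2)) dx + ∫(-5/(x + 5)) dx + ∫(1/(x**2 + 9)) dx.
Step 2. Evaluate the standard form [assuming x > 2]: now 2*log(x - 2) + ∫(4/(x - 3)) dx + ∫(-5/(x + 5)) dx + ∫(1/(x**2 + 9)) dx.
Step 3. Evaluate the standard form [assuming x > -5]: now 2*log(x - 2) - 5*log(x + 5) + ∫(4/(x - 3)) dx + ∫(1/(x**2 + 9)) dx.
Step 4. Evaluate the standard form [assuming x > 3]: now 4*log(x - 3) + 2*log(x - 2) - 5*log(x + 5) + ∫(1/(x**2 + 9)) dx.
Step 5. Evaluate the standard form: now 4*log(x - 3) + 2*log(x - 2) - 5*log(x + 5) + atan(x/3)/3.
Answer: 4*log(x - 3) + 2*log(x - 2) - 5*log(x + 5) + atan(x/3)/3.


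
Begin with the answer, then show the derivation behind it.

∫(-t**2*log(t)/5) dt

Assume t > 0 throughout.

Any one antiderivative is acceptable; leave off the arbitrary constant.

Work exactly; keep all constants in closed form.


The answer is -t**3*log(t)/15 + t**3/45.
Step 1. Integrate ∫(-t**2*log(t)/5) dt by parts with u = log(t), dv = (-t**2/5) dt, so v = -t**3/15 [assuming t > 0]: now -t**3*log(t)/15 + ∫(t**2/15) dt.
Step 2. Evaluate the standard form: now -t**3*log(t)/15 + t**3/45.
Answer: -t**3*log(t)/15 + t**3/45.


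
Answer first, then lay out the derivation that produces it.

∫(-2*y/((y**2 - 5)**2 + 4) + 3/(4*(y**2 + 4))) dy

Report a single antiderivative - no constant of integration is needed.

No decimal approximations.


The answer is 3*atan(y/2)/8 - atan(y**2/2 - 5/2)/2.
Step 1. Rewrite: now ∫(-2*y/((y**2 - 5)**2 + 4)) dy + ∫(3/(4*(y**2 + 4))) dy.
Step 2. Substitute u = y**2 - 5, turning ∫(-2*y/((y**2 - 5)**2 + 4)) dy into ∫(-1/(u**2 + 4)) du: now ∫(-1/(u**2 + 4)) du + ∫(3/(4*(y**2 + 4))) dy.
Step 3. Evaluate the standard form: now -atan(u/2)/2 + ∫(3/(4*(y**2 + 4))) dy.
Step 4. Substitute back u = y**2 - 5: now -atan(y**2/2 - 5/2)/2 + ∫(3/(4*(y**2 + 4))) dy.
Step 5. Evaluate the standard form: now 3*atan(y/2)/8 - atan(y**2/2 - 5/2)/2.
Answer: 3*atan(y/2)/8 - atan(y**2/2 - 5/2)/2.


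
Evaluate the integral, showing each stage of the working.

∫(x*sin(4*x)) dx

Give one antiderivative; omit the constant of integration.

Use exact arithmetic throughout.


Step 1. Integrate ∫(x*sin(4*x)) dx by parts with u = x, dv = (sin(4*x)) dx, so v = -cos(4*x)/4: now -x*cos(4*x)/4 + ∫(cos(4*x)/4) dx.
Step 2. Evaluate the standard form: now -x*cos(4*x)/4 + sin(4*x)/16.
Answer: -x*cos(4*x)/4 + sin(4*x)/16.


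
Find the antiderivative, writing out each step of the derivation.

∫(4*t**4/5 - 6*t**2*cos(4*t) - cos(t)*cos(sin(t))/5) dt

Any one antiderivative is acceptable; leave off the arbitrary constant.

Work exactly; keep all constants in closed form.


Step 1. Rewrite: now ∫(4*t**4/5) dt + ∫(-6*t**2*cos(4*t)) dt + ∫(-cos(t)*cos(sin(t))/5) dt.
Step 2. Integrate ∫(-6*t**2*cos(4*t)) dt by parts with u = t**2, dv = (-6*cos(4*t)) dt, so v = -3*sin(4*t)/2: now -3*t**2*sin(4*t)/2 + ∫(4*t**4/5) dt + ∫(3*t*sin(4*t)) dt + ∫(-cos(t)*cos(sin(t))/5) dt.
Step 3. Integrate ∫(3*t*sin(4*t)) dt by parts with u = t, dv = (3*sin(4*t)) dt, so v = -3*cos(4*t)/4: now -3*t**2*sin(4*t)/2 - 3*t*cos(4*t)/4 + ∫(4*t**4/5) dt + ∫(-cos(t)*cos(sin(t))/5) dt + ∫(3*cos(4*t)/4) dt.
Step 4. Evaluate the standard form: now -3*t**2*sin(4*t)/2 - 3*t*cos(4*t)/4 + 3*sin(4*t)/16 + ∫(4*t**4/5) dt + ∫(-cos(t)*cos(sin(t))/5) dt.
Step 5. Evaluate the standard form: now 4*t**5/25 - 3*t**2*sin(4*t)/2 - 3*t*cos(4*t)/4 + 3*sin(4*t)/16 + ∫(-cos(t)*cos(sin(t))/5) dt.
Step 6. Substitute u = sin(t), turning ∫(-cos(t)*cos(sin(t))/5) dt into ∫(-cos(u)/5) du: now 4*t**5/25 - 3*t**2*sin(4*t)/2 - 3*t*cos(4*t)/4 + 3*sin(4*t)/16 + ∫(-cos(u)/5) du.
Step 7. Evaluate the standard form: now 4*t**5/25 - 3*t**2*sin(4*t)/2 - 3*t*cos(4*t)/4 + 3*sin(4*t)/16 - sin(u)/5.
Step 8. Substitute back u = sin(t): now 4*t**5/25 - 3*t**2*sin(4*t)/2 - 3*t*cos(4*t)/4 + 3*sin(4*t)/16 - sin(sin(t))/5.
Answer: 4*t**5/25 - 3*t**2*sin(4*t)/2 - 3*t*cos(4*t)/4 + 3*sin(4*t)/16 - sin(sin(t))/5.


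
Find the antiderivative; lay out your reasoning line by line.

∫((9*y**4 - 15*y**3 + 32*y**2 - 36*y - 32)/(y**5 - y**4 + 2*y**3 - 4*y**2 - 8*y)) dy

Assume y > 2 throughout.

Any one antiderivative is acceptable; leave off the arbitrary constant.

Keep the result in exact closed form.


Step 1. Decompose ∫((9*y**4 - 15*y**3 + 32*y**2 - 36*y - 32)/(y**5 - y**4 + 2*y**3 - 4*y**2 - 8*y)) dy by partial fractions, (9*y**4 - 15*y**3 + 32*y**2 - 36*y - 32)/(y**5 - y**4 + 2*y**3 - 4*y**2 - 8*y) = -4/(y**2 + 4) + 4/(y + 1) + 1/(y - 2) + 4/y: now ∫(4/y) dy + ∫(1/(y - 2)) dy + ∫(4/(y + 1)) dy + ∫(-4/(y**2 + 4)) dy.
Step 2. Evaluate the standard form [assuming y > 0]: now 4*log(y) + ∫(1/(y - 2)) dy + ∫(4/(y + 1)) dy + ∫(-4/(y**2 + 4)) dy.
Step 3. Evaluate the standard form [assuming y > -1]: now 4*log(y) + 4*log(y + 1) + ∫(1/(y - 2)) dy + ∫(-4/(y**2 + 4)) dy.
Step 4. Evaluate the standard form [assuming y > 2]: now 4*log(y) + log(y - 2) + 4*log(y + 1) + ∫(-4/(y**2 + 4)) dy.
Step 5. Evaluate the standard form: now 4*log(y) + log(y - 2) + 4*log(y + 1) - 2*atan(y/2).
Answer: 4*log(y) + log(y - 2) + 4*log(y + 1) - 2*atan(y/2).


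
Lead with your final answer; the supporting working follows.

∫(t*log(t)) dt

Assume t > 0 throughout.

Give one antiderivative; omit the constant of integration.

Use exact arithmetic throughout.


The answer is t**2*log(t)/2 - t**2/4.
Step 1. Integrate ∫(t*log(t)) dt by parts with u = log(t), dv = (t) dt, so v = t**2/2 [assuming t > 0]: now t**2*log(t)/2 + ∫(-t/2) dt.
Step 2. Evaluate the standard form: now t**2*log(t)/2 - t**2/4.
Answer: t**2*log(t)/2 - t**2/4.


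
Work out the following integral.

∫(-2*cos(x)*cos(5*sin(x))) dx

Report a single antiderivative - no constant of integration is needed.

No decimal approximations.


Answer: -2*sin(5*sin(x))/5.


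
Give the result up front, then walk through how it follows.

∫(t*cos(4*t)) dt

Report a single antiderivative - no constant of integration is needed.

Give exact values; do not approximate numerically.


The answer is t*sin(4*t)/4 + cos(4*t)/16.
Step 1. Integrate ∫(t*cos(4*t)) dt by parts with u = t, dv = (cos(4*t)) dt, so v = sin(4*t)/4: now t*sin(4*t)/4 + ∫(-sin(4*t)/4) dt.
Step 2. Evaluate the standard form: now t*sin(4*t)/4 + cos(4*t)/16.
Answer: t*sin(4*t)/4 + cos(4*t)/16.


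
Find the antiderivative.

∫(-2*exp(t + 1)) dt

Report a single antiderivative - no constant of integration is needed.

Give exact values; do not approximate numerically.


Answer: -2*exp(t + 1).


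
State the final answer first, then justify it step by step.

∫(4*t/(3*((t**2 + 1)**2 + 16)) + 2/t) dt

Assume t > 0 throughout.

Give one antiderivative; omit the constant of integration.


The answer is 2*log(t) + atan(t**2/4 + 1/4)/6.
Step 1. Rewrite: now ∫(2/t) dt + ∫(4*t/(3*((t**2 + 1)**2 + 16))) dt.
Step 2. Substitute u = t**2 + 1, turning ∫(4*t/(3*((t**2 + 1)**2 + 16))) dt into ∫(2/(3*(u**2 + 16))) du: now ∫(2/t) dt + ∫(2/(3*(u**2 + 16))) du.
Step 3. Evaluate the standard form: now atan(u/4)/6 + ∫(2/t) dt.
Step 4. Substitute back u = t**2 + 1: now atan(t**2/4 + 1/4)/6 + ∫(2/t) dt.
Step 5. Evaluate the standard form [assuming t > 0]: now 2*log(t) + atan(t**2/4 + 1/4)/6.
Answer: 2*log(t) + atan(t**2/4 + 1/4)/6.


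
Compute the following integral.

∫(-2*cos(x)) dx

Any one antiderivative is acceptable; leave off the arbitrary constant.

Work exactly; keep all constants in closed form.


Answer: -2*sin(x).


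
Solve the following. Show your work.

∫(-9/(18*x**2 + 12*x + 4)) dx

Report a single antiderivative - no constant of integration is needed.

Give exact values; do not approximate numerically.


Step 1. Substitute u = 3*x + 1, turning ∫(-9/(18*x**2 + 12*x + 4)) dx into ∫(-3/(2*(u**2 + 1))) du: now ∫(-3/(2*(u**2 + 1))) du.
Step 2. Evaluate the standard form: now -3*atan(u)/2.
Step 3. Substitute back u = 3*x + 1: now -3*atan(3*x + 1)/2.
Answer: -3*atan(3*x + 1)/2.


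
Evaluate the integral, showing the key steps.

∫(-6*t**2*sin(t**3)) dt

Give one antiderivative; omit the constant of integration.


Step 1. Substitute u = t**3, turning ∫(-6*t**2*sin(t**3)) dt into ∫(-2*sin(u)) du: now ∫(-2*sin(u)) du.
Step 2. Evaluate the standard form: now 2*cos(u).
Step 3. Substitute back u = t**3: now 2*cos(t**3).
Answer: 2*cos(t**3).


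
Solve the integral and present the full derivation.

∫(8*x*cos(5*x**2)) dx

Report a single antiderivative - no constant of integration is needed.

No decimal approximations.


Step 1. Substitute u = x**2, turning ∫(8*x*cos(5*x**2)) dx into ∫(4*cos(5*u)) du: now ∫(4*cos(5*u)) du.
Step 2. Evaluate the standard form: now 4*sin(5*u)/5.
Step 3. Substitute back u = x**2: now 4*sin(5*x**2)/5.
Answer: 4*sin(5*x**2)/5.
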